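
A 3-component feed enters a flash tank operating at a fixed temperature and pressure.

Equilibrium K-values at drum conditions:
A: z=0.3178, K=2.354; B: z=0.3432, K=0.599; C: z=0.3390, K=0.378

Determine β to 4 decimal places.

β = 0.1165

Iterate (Newton) starting at β = 0.3:
  β = 0.3000: g = -0.10967, g' = -0.5642 → β = 0.1056
  β = 0.1056: g = 0.00707, g' = -0.6564 → β = 0.1164
  β = 0.1164: g = 0.00005, g' = -0.6479 → β = 0.1165
Converged at β = 0.1165.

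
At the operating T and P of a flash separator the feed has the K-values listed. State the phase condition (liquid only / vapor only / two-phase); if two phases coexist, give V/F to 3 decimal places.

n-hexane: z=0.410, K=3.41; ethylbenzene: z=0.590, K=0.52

two-phase, V/F = 0.609

ΣzᵢKᵢ = 1.705; Σzᵢ/Kᵢ = 1.255.
Both exceed 1, so a two-phase solution exists.
Let ψ = V/F and solve Σ zᵢ(Kᵢ−1)/(1+ψ(Kᵢ−1)) = 0.
Newton–Raphson from ψ = 0.5:
  ψ = 0.500: g = 0.0755, g' = -0.725 → ψ = 0.604
  ψ = 0.604: g = 0.0035, g' = -0.664 → ψ = 0.609
Converged at ψ = 0.609.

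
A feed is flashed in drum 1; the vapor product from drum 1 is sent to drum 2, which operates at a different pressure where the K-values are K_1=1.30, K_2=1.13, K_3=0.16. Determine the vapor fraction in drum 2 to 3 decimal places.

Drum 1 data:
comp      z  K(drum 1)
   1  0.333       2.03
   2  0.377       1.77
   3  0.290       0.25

V/F (drum 2) = 0.381

Drum 1:
Material balance + equilibrium reduce to Σ zᵢ(Kᵢ−1)/(1+ψ₁(Kᵢ−1)) = 0.
Check two-phase: ΣzᵢKᵢ = 1.416 > 1 and Σzᵢ/Kᵢ = 1.537 > 1, so g(0) = 0.416 > 0 and g(1) = -0.537 < 0.
Newton iteration, ψ₁⁰ = 0.55:
  ψ₁ = 0.550: g = 0.0527, g' = -0.727 → ψ₁ = 0.622
  ψ₁ = 0.622: g = -0.0027, g' = -0.807 → ψ₁ = 0.619
Converged at ψ₁ = 0.619.
Drum-1 compositions:
  1: x = 0.203, y = 0.413
  2: x = 0.255, y = 0.452
  3: x = 0.541, y = 0.135
Drum-2 feed = drum-1 vapor: z₂ = (0.4128, 0.4519, 0.1353).
Drum 2:
Let ψ₂ = V/F and solve Σ zᵢ(Kᵢ−1)/(1+ψ₂(Kᵢ−1)) = 0.
Feasibility: ΣzᵢKᵢ = 1.069, Σzᵢ/Kᵢ = 1.563 — both > 1, two phases present.
Newton iteration, ψ₂⁰ = 0.5:
  ψ₂ = 0.500: g = -0.0332, g' = -0.319 → ψ₂ = 0.396
  ψ₂ = 0.396: g = -0.0038, g' = -0.251 → ψ₂ = 0.381
Converged at ψ₂ = 0.381.
  1: x = 0.370, y = 0.482
  2: x = 0.431, y = 0.487
  3: x = 0.199, y = 0.032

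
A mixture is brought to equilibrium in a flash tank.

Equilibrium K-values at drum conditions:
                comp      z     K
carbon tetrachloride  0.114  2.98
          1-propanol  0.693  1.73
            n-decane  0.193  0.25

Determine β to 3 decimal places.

Material balance + equilibrium reduce to Σ zᵢ(Kᵢ−1)/(1+β(Kᵢ−1)) = 0.
g(0) = ΣzᵢKᵢ − 1 = 0.587 and g(1) = 1 − Σzᵢ/Kᵢ = -0.211, so a root lies in (0, 1).
Newton iteration, β⁰ = 0.59:
  β = 0.590: g = 0.1981, g' = -0.625 → β = 0.907
  β = 0.907: g = -0.0676, g' = -1.253 → β = 0.853
  β = 0.853: g = -0.0061, g' = -1.039 → β = 0.847
Converged at β = 0.847.

β = 0.847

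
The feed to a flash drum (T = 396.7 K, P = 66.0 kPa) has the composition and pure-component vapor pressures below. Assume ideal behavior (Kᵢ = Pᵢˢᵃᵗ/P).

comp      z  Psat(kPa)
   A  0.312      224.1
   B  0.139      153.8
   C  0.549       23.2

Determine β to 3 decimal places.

Raoult's law: Kᵢ = Pᵢˢᵃᵗ/P = Pᵢˢᵃᵗ/66.0.
  K_A = 224.1/66.0 = 3.39545, K_B = 153.8/66.0 = 2.33030, K_C = 23.2/66.0 = 0.35152
Rachford–Rice: g(β) = Σ zᵢ(Kᵢ−1)/(1+β(Kᵢ−1)) = 0.
Feasibility: ΣzᵢKᵢ = 1.576, Σzᵢ/Kᵢ = 1.713 — both > 1, two phases present.
Iterate (Newton) starting at β = 0.5:
  β = 0.500: g = -0.0757, g' = -0.965 → β = 0.422
Converged at β = 0.422.

β = 0.422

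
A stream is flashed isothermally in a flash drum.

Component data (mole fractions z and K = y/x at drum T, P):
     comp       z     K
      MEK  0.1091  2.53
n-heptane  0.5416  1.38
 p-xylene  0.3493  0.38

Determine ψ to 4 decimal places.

ψ = 0.3853

Let ψ = V/F and solve Σ zᵢ(Kᵢ−1)/(1+ψ(Kᵢ−1)) = 0.
Feasibility: ΣzᵢKᵢ = 1.1562, Σzᵢ/Kᵢ = 1.3548 — both > 1, two phases present.
Iterate (Newton) starting at ψ = 0.47:
  ψ = 0.4700: g = -0.03391, g' = -0.4101 → ψ = 0.3873
  ψ = 0.3873: g = -0.00080, g' = -0.3927 → ψ = 0.3853
Converged at ψ = 0.3853.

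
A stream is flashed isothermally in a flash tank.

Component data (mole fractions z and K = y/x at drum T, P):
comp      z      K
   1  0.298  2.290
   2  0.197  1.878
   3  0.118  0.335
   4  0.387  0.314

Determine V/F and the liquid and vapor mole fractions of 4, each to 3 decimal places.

Material balance + equilibrium reduce to Σ zᵢ(Kᵢ−1)/(1+V/F(Kᵢ−1)) = 0.
Feasibility: ΣzᵢKᵢ = 1.213, Σzᵢ/Kᵢ = 1.820 — both > 1, two phases present.
Iterate (Newton) starting at V/F = 0.69:
  V/F = 0.690: g = -0.3380, g' = -1.032 → V/F = 0.363
  V/F = 0.363: g = -0.0637, g' = -0.731 → V/F = 0.275
Converged at V/F = 0.275.
Compositions from xᵢ = zᵢ/(1+V/F(Kᵢ−1)), yᵢ = Kᵢxᵢ:
  1: x = 0.220, y = 0.504
  2: x = 0.159, y = 0.298
  3: x = 0.144, y = 0.048
  4: x = 0.477, y = 0.150

V/F = 0.275, x_4 = 0.477, y_4 = 0.150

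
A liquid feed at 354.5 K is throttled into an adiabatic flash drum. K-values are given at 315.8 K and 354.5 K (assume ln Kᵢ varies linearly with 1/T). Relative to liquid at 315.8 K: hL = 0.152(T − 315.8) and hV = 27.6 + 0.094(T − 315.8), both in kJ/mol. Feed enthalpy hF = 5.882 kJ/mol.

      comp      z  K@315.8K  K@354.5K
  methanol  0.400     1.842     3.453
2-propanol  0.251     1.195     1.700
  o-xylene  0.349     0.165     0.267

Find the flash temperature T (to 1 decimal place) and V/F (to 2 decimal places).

T = 317.1 K, V/F = 0.21

Adiabatic flash: solve Rachford–Rice at each trial T, then check hF = ψ·hV(T) + (1−ψ)·hL(T).
  T = 315.8 K: K = (1.842, 1.195, 0.165), RR gives ψ = 0.174, H_out = 4.810 kJ/mol
  T = 354.5 K: K = (3.453, 1.700, 0.267), RR gives ψ = 0.659, H_out = 22.600 kJ/mol
  T = 335.1 K: K = (2.566, 1.439, 0.213), RR gives ψ = 0.488, H_out = 15.846 kJ/mol
  T = 325.5 K: K = (2.187, 1.316, 0.188), RR gives ψ = 0.365, H_out = 11.330 kJ/mol
  T = 320.6 K: K = (2.008, 1.254, 0.176), RR gives ψ = 0.280, H_out = 8.392 kJ/mol
  T = 318.2 K: K = (1.924, 1.224, 0.171), RR gives ψ = 0.231, H_out = 6.708 kJ/mol
  T = 317.0 K: K = (1.883, 1.210, 0.168), RR gives ψ = 0.204, H_out = 5.789 kJ/mol
Linear interpolation between T = 317.0 (H_out = 5.789) and T = 318.2 (H_out = 6.708) on hF = 5.882 gives T ≈ 317.1 K, at which ψ = 0.21.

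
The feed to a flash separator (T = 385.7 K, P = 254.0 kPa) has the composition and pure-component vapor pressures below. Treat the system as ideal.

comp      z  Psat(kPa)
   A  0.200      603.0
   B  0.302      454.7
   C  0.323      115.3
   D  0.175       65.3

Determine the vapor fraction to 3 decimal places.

ψ = 0.315

Raoult's law: Kᵢ = Pᵢˢᵃᵗ/P = Pᵢˢᵃᵗ/254.0.
  K_A = 603.0/254.0 = 2.37402, K_B = 454.7/254.0 = 1.79016, K_C = 115.3/254.0 = 0.45394, K_D = 65.3/254.0 = 0.25709
Iterate (Newton) starting at ψ = 0.5:
  ψ = 0.500: g = -0.1155, g' = -0.656 → ψ = 0.324
  ψ = 0.324: g = -0.0054, g' = -0.610 → ψ = 0.315
Converged at ψ = 0.315.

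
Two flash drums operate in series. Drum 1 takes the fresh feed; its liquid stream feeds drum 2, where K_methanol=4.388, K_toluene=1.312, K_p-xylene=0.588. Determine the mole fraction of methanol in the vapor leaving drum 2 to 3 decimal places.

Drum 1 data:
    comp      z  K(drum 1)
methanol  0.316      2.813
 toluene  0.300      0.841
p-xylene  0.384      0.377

y_methanol (drum 2) = 0.257

Drum 1:
Let ψ₁ = V/F and solve Σ zᵢ(Kᵢ−1)/(1+ψ₁(Kᵢ−1)) = 0.
Check two-phase: ΣzᵢKᵢ = 1.286 > 1 and Σzᵢ/Kᵢ = 1.488 > 1, so g(0) = 0.286 > 0 and g(1) = -0.488 < 0.
Iterate (Newton) starting at ψ₁ = 0.5:
  ψ₁ = 0.500: g = -0.0988, g' = -0.609 → ψ₁ = 0.338
  ψ₁ = 0.338: g = 0.0019, g' = -0.647 → ψ₁ = 0.341
Converged at ψ₁ = 0.341.
Drum-1 compositions:
  methanol: x = 0.195, y = 0.549
  toluene: x = 0.317, y = 0.267
  p-xylene: x = 0.487, y = 0.184
Drum-2 feed = drum-1 liquid: z₂ = (0.1953, 0.3172, 0.4875).
Drum 2:
Let ψ₂ = V/F and solve Σ zᵢ(Kᵢ−1)/(1+ψ₂(Kᵢ−1)) = 0.
g(0) = ΣzᵢKᵢ − 1 = 0.560 and g(1) = 1 − Σzᵢ/Kᵢ = -0.115, so a root lies in (0, 1).
Newton–Raphson from ψ₂ = 0.41:
  ψ₂ = 0.410: g = 0.1231, g' = -0.537 → ψ₂ = 0.639
  ψ₂ = 0.639: g = 0.0189, g' = -0.398 → ψ₂ = 0.687
  ψ₂ = 0.687: g = 0.0003, g' = -0.384 → ψ₂ = 0.688
Converged at ψ₂ = 0.688.
  methanol: x = 0.059, y = 0.257
  toluene: x = 0.261, y = 0.343
  p-xylene: x = 0.680, y = 0.400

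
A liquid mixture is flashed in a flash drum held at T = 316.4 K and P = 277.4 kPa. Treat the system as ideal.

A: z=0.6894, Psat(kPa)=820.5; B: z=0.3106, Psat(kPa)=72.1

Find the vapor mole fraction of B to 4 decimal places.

y_B = 0.1886

Raoult's law: Kᵢ = Pᵢˢᵃᵗ/P = Pᵢˢᵃᵗ/277.4.
  K_A = 820.5/277.4 = 2.957823, K_B = 72.1/277.4 = 0.259913
Material balance + equilibrium reduce to Σ zᵢ(Kᵢ−1)/(1+V/F(Kᵢ−1)) = 0.
Feasibility: ΣzᵢKᵢ = 2.1199, Σzᵢ/Kᵢ = 1.4281 — both > 1, two phases present.
Binary case is linear: z₁(K₁−1)(1+V/F(K₂−1)) + z₂(K₂−1)(1+V/F(K₁−1)) = 0
⇒ V/F = [z₁(K₁−1)+z₂(K₂−1)] / [−(K₁−1)(K₂−1)] = 1.11985/1.44896 = 0.7729
Compositions from xᵢ = zᵢ/(1+V/F(Kᵢ−1)), yᵢ = Kᵢxᵢ:
  A: x = 0.2743, y = 0.8114
  B: x = 0.7257, y = 0.1886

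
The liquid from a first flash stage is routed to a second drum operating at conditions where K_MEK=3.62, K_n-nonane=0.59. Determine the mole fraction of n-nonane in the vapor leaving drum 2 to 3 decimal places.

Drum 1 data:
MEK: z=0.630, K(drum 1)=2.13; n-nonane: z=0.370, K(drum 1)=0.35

Drum 1:
Material balance + equilibrium reduce to Σ zᵢ(Kᵢ−1)/(1+ψ₁(Kᵢ−1)) = 0.
Check two-phase: ΣzᵢKᵢ = 1.471 > 1 and Σzᵢ/Kᵢ = 1.353 > 1, so g(0) = 0.471 > 0 and g(1) = -0.353 < 0.
Newton iteration, ψ₁⁰ = 0.5:
  ψ₁ = 0.500: g = 0.0986, g' = -0.672 → ψ₁ = 0.647
  ψ₁ = 0.647: g = -0.0037, g' = -0.734 → ψ₁ = 0.642
Converged at ψ₁ = 0.642.
Drum-1 compositions:
  MEK: x = 0.365, y = 0.778
  n-nonane: x = 0.635, y = 0.222
Drum-2 feed = drum-1 liquid: z₂ = (0.3652, 0.6348).
Drum 2:
Binary case is linear: z₁(K₁−1)(1+ψ₂(K₂−1)) + z₂(K₂−1)(1+ψ₂(K₁−1)) = 0
⇒ ψ₂ = [z₁(K₁−1)+z₂(K₂−1)] / [−(K₁−1)(K₂−1)] = 0.6965/1.0742 = 0.648
  MEK: x = 0.135, y = 0.490
  n-nonane: x = 0.865, y = 0.510

y_n-nonane (drum 2) = 0.510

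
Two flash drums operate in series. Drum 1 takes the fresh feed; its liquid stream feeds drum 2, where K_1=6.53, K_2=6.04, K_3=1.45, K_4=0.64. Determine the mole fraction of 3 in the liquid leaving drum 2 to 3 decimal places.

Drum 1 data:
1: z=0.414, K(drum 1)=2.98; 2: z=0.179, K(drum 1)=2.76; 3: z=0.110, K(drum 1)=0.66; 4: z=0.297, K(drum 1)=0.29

Drum 1:
Material balance + equilibrium reduce to Σ zᵢ(Kᵢ−1)/(1+ψ₁(Kᵢ−1)) = 0.
Check two-phase: ΣzᵢKᵢ = 1.886 > 1 and Σzᵢ/Kᵢ = 1.395 > 1, so g(0) = 0.886 > 0 and g(1) = -0.395 < 0.
Newton iteration, ψ₁⁰ = 0.5:
  ψ₁ = 0.500: g = 0.2075, g' = -0.945 → ψ₁ = 0.720
  ψ₁ = 0.720: g = -0.0036, g' = -1.032 → ψ₁ = 0.716
Converged at ψ₁ = 0.716.
Drum-1 compositions:
  1: x = 0.171, y = 0.510
  2: x = 0.079, y = 0.219
  3: x = 0.145, y = 0.096
  4: x = 0.604, y = 0.175
Drum-2 feed = drum-1 liquid: z₂ = (0.1712, 0.0792, 0.1454, 0.6042).
Drum 2:
Iterate (Newton) starting at ψ₂ = 0.5:
  ψ₂ = 0.500: g = 0.1530, g' = -0.668 → ψ₂ = 0.729
  ψ₂ = 0.729: g = 0.0279, g' = -0.459 → ψ₂ = 0.790
  ψ₂ = 0.790: g = 0.0009, g' = -0.432 → ψ₂ = 0.792
Converged at ψ₂ = 0.792.
  1: x = 0.032, y = 0.208
  2: x = 0.016, y = 0.096
  3: x = 0.107, y = 0.155
  4: x = 0.845, y = 0.541

x_3 (drum 2) = 0.107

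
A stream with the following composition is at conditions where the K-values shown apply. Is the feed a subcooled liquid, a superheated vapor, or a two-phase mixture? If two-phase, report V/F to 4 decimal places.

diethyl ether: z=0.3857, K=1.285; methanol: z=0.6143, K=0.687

subcooled liquid

ΣzᵢKᵢ = 0.9176; Σzᵢ/Kᵢ = 1.1943.
Since ΣzᵢKᵢ < 1 the mixture is below its bubble point — single liquid phase.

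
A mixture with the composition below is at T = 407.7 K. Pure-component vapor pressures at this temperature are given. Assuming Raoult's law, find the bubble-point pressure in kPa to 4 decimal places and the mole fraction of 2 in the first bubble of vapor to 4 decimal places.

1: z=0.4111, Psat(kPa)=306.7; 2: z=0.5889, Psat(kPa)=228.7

At the bubble point ψ → 0, so ΣzᵢKᵢ = 1 with Kᵢ = Pᵢˢᵃᵗ/P ⇒ P = ΣzᵢPᵢˢᵃᵗ.
P = 0.4111·306.7 + 0.5889·228.7 = 260.7658 kPa
yᵢ = zᵢPᵢˢᵃᵗ/P ⇒ y_2 = 0.5889·228.7/260.7658 = 0.5165

Pbub = 260.7658 kPa, y_2 = 0.5165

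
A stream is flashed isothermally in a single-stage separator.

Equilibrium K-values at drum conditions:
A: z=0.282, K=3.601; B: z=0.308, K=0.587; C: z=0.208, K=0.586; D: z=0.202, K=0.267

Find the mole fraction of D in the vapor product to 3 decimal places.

Let β = V/F and solve Σ zᵢ(Kᵢ−1)/(1+β(Kᵢ−1)) = 0.
Check two-phase: ΣzᵢKᵢ = 1.372 > 1 and Σzᵢ/Kᵢ = 1.715 > 1, so g(0) = 0.372 > 0 and g(1) = -0.715 < 0.
Newton–Raphson from β = 0.53:
  β = 0.530: g = -0.2069, g' = -0.772 → β = 0.262
  β = 0.262: g = 0.0137, g' = -0.952 → β = 0.276
  β = 0.276: g = 0.0002, g' = -0.929 → β = 0.277
Converged at β = 0.277.
Compositions from xᵢ = zᵢ/(1+β(Kᵢ−1)), yᵢ = Kᵢxᵢ:
  A: x = 0.164, y = 0.591
  B: x = 0.348, y = 0.204
  C: x = 0.235, y = 0.138
  D: x = 0.253, y = 0.068

y_D = 0.068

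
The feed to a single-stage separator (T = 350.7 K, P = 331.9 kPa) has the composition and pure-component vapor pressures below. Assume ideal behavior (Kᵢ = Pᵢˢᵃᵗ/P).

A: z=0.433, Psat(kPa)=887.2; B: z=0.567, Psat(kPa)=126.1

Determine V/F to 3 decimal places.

Raoult's law: Kᵢ = Pᵢˢᵃᵗ/P = Pᵢˢᵃᵗ/331.9.
  K_A = 887.2/331.9 = 2.67309, K_B = 126.1/331.9 = 0.37993
Material balance + equilibrium reduce to Σ zᵢ(Kᵢ−1)/(1+V/F(Kᵢ−1)) = 0.
Feasibility: ΣzᵢKᵢ = 1.373, Σzᵢ/Kᵢ = 1.654 — both > 1, two phases present.
Newton iteration, V/F⁰ = 0.57:
  V/F = 0.570: g = -0.1729, g' = -0.839 → V/F = 0.364
  V/F = 0.364: g = -0.0037, g' = -0.832 → V/F = 0.359
Converged at V/F = 0.359.

V/F = 0.359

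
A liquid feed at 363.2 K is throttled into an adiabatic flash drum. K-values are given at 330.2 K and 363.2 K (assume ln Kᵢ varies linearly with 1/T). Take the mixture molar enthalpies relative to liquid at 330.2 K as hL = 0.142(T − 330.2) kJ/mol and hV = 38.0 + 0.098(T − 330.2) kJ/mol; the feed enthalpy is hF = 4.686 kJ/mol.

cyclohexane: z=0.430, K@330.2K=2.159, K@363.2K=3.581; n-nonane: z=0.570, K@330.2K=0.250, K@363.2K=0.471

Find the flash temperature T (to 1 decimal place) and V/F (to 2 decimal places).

Adiabatic flash: solve Rachford–Rice at each trial T, then check hF = ψ·hV(T) + (1−ψ)·hL(T).
  T = 330.2 K: K = (2.159, 0.250), RR gives ψ = 0.082, H_out = 3.098 kJ/mol
  T = 363.2 K: K = (3.581, 0.471), RR gives ψ = 0.592, H_out = 26.323 kJ/mol
  T = 346.7 K: K = (2.814, 0.348), RR gives ψ = 0.346, H_out = 15.228 kJ/mol
  T = 338.4 K: K = (2.471, 0.296), RR gives ψ = 0.223, H_out = 9.569 kJ/mol
  T = 334.3 K: K = (2.312, 0.272), RR gives ψ = 0.156, H_out = 6.495 kJ/mol
  T = 332.2 K: K = (2.233, 0.261), RR gives ψ = 0.119, H_out = 4.804 kJ/mol
Linear interpolation between T = 330.2 (H_out = 3.098) and T = 332.2 (H_out = 4.804) on hF = 4.686 gives T ≈ 332.1 K, at which ψ = 0.12.

T = 332.1 K, V/F = 0.12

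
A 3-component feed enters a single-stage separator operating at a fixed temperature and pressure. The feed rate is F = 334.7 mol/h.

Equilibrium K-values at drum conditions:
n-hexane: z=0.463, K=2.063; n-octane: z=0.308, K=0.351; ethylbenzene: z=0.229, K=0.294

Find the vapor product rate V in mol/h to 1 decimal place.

V = 61.0 mol/h

Rachford–Rice: g(V/F) = Σ zᵢ(Kᵢ−1)/(1+V/F(Kᵢ−1)) = 0.
Feasibility: ΣzᵢKᵢ = 1.131, Σzᵢ/Kᵢ = 1.881 — both > 1, two phases present.
Iterate (Newton) starting at V/F = 0.56:
  V/F = 0.560: g = -0.2729, g' = -0.838 → V/F = 0.234
  V/F = 0.234: g = -0.0354, g' = -0.680 → V/F = 0.182
Converged at V/F = 0.182.
Then V = V/F·F = 0.1823·334.7 = 61.0 mol/h and L = F − V = 273.7 mol/h.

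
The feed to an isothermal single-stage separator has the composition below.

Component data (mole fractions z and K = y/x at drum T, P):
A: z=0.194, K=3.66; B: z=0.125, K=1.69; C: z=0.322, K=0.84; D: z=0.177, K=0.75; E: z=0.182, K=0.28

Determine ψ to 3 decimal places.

Let ψ = V/F and solve Σ zᵢ(Kᵢ−1)/(1+ψ(Kᵢ−1)) = 0.
g(0) = ΣzᵢKᵢ − 1 = 0.375 and g(1) = 1 − Σzᵢ/Kᵢ = -0.396, so a root lies in (0, 1).
Iterate (Newton) starting at ψ = 0.5:
  ψ = 0.500: g = -0.0257, g' = -0.540 → ψ = 0.452
  ψ = 0.452: g = 0.0002, g' = -0.548 → ψ = 0.453
Converged at ψ = 0.453.

ψ = 0.453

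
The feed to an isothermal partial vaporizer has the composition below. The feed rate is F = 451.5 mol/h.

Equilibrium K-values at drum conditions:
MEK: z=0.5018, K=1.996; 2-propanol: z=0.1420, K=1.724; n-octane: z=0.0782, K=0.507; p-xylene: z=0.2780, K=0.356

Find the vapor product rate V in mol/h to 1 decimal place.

Newton–Raphson from V/F = 0.58:
  V/F = 0.5800: g = 0.04943, g' = -0.5680 → V/F = 0.6670
  V/F = 0.6670: g = -0.00168, g' = -0.6101 → V/F = 0.6643
Converged at V/F = 0.6643.
Then V = V/F·F = 0.6643·451.5 = 299.9 mol/h and L = F − V = 151.6 mol/h.

V = 299.9 mol/h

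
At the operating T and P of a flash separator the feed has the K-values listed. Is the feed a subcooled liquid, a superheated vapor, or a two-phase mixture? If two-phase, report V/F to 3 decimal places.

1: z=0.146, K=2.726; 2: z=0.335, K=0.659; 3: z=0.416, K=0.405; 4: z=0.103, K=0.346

ΣzᵢKᵢ = 0.823; Σzᵢ/Kᵢ = 1.887.
Since ΣzᵢKᵢ < 1 the mixture is below its bubble point — single liquid phase.

subcooled liquid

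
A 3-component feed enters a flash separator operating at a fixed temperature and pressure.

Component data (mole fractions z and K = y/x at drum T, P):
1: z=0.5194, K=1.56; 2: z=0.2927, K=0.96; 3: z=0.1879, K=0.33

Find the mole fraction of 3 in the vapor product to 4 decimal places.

Newton iteration, β⁰ = 0.48:
  β = 0.4800: g = 0.03173, g' = -0.2849 → β = 0.5914
  β = 0.5914: g = -0.00199, g' = -0.3238 → β = 0.5852
Converged at β = 0.5852.
Compositions from xᵢ = zᵢ/(1+β(Kᵢ−1)), yᵢ = Kᵢxᵢ:
  1: x = 0.3912, y = 0.6103
  2: x = 0.2997, y = 0.2877
  3: x = 0.3091, y = 0.1020

y_3 = 0.1020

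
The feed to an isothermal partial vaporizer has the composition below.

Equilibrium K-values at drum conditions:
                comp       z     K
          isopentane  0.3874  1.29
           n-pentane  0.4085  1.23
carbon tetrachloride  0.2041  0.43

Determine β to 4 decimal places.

Let β = V/F and solve Σ zᵢ(Kᵢ−1)/(1+β(Kᵢ−1)) = 0.
Check two-phase: ΣzᵢKᵢ = 1.0900 > 1 and Σzᵢ/Kᵢ = 1.1071 > 1, so g(0) = 0.0900 > 0 and g(1) = -0.1071 < 0.
Newton–Raphson from β = 0.44:
  β = 0.4400: g = 0.02967, g' = -0.1616 → β = 0.6236
  β = 0.6236: g = -0.00319, g' = -0.1995 → β = 0.6076
  β = 0.6076: g = -0.00003, g' = -0.1954 → β = 0.6075
Converged at β = 0.6075.

β = 0.6075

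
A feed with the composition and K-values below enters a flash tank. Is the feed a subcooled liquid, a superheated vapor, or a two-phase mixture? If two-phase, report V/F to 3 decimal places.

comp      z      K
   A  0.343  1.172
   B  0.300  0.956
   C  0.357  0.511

ΣzᵢKᵢ = 0.871; Σzᵢ/Kᵢ = 1.305.
Since ΣzᵢKᵢ < 1 the mixture is below its bubble point — single liquid phase.

subcooled liquid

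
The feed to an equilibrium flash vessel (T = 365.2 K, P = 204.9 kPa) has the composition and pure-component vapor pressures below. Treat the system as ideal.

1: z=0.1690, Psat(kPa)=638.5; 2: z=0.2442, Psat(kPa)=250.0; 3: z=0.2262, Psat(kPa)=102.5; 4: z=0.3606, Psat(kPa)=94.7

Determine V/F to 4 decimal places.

Raoult's law: Kᵢ = Pᵢˢᵃᵗ/P = Pᵢˢᵃᵗ/204.9.
  K_1 = 638.5/204.9 = 3.116154, K_2 = 250.0/204.9 = 1.220107, K_3 = 102.5/204.9 = 0.500244, K_4 = 94.7/204.9 = 0.462177
Rachford–Rice: g(V/F) = Σ zᵢ(Kᵢ−1)/(1+V/F(Kᵢ−1)) = 0.
g(0) = ΣzᵢKᵢ − 1 = 0.1044 and g(1) = 1 − Σzᵢ/Kᵢ = -0.4868, so a root lies in (0, 1).
Newton iteration, V/F⁰ = 0.45:
  V/F = 0.4500: g = -0.16961, g' = -0.4839 → V/F = 0.0995
  V/F = 0.0995: g = 0.02415, g' = -0.7067 → V/F = 0.1337
  V/F = 0.1337: g = 0.00088, g' = -0.6570 → V/F = 0.1350
Converged at V/F = 0.1350.

V/F = 0.1350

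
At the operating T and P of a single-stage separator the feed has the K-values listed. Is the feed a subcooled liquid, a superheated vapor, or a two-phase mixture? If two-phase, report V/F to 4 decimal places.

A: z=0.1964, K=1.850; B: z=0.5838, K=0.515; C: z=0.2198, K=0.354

subcooled liquid

ΣzᵢKᵢ = 0.7418; Σzᵢ/Kᵢ = 1.8607.
Since ΣzᵢKᵢ < 1 the mixture is below its bubble point — single liquid phase.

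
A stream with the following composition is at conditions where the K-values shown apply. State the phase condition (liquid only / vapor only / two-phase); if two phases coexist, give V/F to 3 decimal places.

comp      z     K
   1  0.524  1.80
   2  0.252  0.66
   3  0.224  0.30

ΣzᵢKᵢ = 1.177; Σzᵢ/Kᵢ = 1.420.
Both exceed 1, so a two-phase solution exists.
Newton–Raphson from ψ = 0.5:
  ψ = 0.500: g = -0.0450, g' = -0.473 → ψ = 0.405
  ψ = 0.405: g = -0.0015, g' = -0.444 → ψ = 0.401
Converged at ψ = 0.401.

two-phase, V/F = 0.401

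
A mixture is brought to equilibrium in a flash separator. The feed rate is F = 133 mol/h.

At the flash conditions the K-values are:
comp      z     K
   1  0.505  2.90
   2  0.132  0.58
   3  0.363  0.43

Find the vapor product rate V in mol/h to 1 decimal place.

V = 91.0 mol/h

Iterate (Newton) starting at ψ = 0.68:
  ψ = 0.680: g = 0.0032, g' = -0.707 → ψ = 0.684
Converged at ψ = 0.684.
Then V = ψ·F = 0.6845·133 = 91.0 mol/h and L = F − V = 42.0 mol/h.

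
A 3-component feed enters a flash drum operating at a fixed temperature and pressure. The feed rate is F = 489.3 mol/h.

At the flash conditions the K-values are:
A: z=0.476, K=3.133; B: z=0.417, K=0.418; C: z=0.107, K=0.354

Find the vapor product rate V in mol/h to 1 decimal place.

V = 270.8 mol/h

Iterate (Newton) starting at ψ = 0.37:
  ψ = 0.370: g = 0.1673, g' = -0.983 → ψ = 0.540
  ψ = 0.540: g = 0.0116, g' = -0.873 → ψ = 0.553
Converged at ψ = 0.553.
Then V = ψ·F = 0.5535·489.3 = 270.8 mol/h and L = F − V = 218.5 mol/h.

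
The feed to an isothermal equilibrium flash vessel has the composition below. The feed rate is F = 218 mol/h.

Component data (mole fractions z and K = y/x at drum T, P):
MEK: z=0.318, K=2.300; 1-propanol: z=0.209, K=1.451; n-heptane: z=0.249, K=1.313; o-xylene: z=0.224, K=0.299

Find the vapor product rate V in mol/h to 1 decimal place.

Newton–Raphson from V/F = 0.4:
  V/F = 0.400: g = 0.2029, g' = -0.495 → V/F = 0.810
  V/F = 0.810: g = -0.0307, g' = -0.755 → V/F = 0.769
  V/F = 0.769: g = -0.0013, g' = -0.692 → V/F = 0.767
Converged at V/F = 0.767.
Then V = V/F·F = 0.7674·218 = 167.3 mol/h and L = F − V = 50.7 mol/h.

V = 167.3 mol/h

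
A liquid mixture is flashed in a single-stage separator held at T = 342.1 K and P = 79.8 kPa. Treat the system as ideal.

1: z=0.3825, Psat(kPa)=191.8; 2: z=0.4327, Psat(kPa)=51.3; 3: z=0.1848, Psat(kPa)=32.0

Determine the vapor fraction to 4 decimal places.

Raoult's law: Kᵢ = Pᵢˢᵃᵗ/P = Pᵢˢᵃᵗ/79.8.
  K_1 = 191.8/79.8 = 2.403509, K_2 = 51.3/79.8 = 0.642857, K_3 = 32.0/79.8 = 0.401003
Iterate (Newton) starting at ψ = 0.67:
  ψ = 0.6700: g = -0.11137, g' = -0.4805 → ψ = 0.4382
  ψ = 0.4382: g = -0.00090, g' = -0.4883 → ψ = 0.4364
Converged at ψ = 0.4364.

ψ = 0.4364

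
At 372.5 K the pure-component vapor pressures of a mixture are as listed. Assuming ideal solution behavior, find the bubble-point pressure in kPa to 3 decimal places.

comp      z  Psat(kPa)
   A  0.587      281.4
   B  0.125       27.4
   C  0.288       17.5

Pbub = 173.647 kPa

At the bubble point ψ → 0, so ΣzᵢKᵢ = 1 with Kᵢ = Pᵢˢᵃᵗ/P ⇒ P = ΣzᵢPᵢˢᵃᵗ.
P = 0.587·281.4 + 0.125·27.4 + 0.288·17.5 = 173.647 kPa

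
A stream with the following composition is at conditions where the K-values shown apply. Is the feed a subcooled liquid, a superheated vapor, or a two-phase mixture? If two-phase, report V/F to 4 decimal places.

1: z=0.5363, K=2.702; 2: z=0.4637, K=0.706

ΣzᵢKᵢ = 1.7765; Σzᵢ/Kᵢ = 0.8553.
Since Σzᵢ/Kᵢ < 1 the mixture is above its dew point — single vapor phase.

superheated vapor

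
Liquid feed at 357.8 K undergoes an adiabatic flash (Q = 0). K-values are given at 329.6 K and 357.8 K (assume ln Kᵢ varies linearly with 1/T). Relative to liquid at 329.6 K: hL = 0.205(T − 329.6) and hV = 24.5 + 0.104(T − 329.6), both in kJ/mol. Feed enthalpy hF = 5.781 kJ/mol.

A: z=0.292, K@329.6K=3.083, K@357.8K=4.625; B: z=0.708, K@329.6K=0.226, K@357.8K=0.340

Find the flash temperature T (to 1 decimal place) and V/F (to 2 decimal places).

Adiabatic flash: solve Rachford–Rice at each trial T, then check hF = ψ·hV(T) + (1−ψ)·hL(T).
  T = 329.6 K: K = (3.083, 0.226), RR gives ψ = 0.037, H_out = 0.915 kJ/mol
  T = 357.8 K: K = (4.625, 0.340), RR gives ψ = 0.247, H_out = 11.131 kJ/mol
  T = 343.7 K: K = (3.808, 0.280), RR gives ψ = 0.153, H_out = 6.424 kJ/mol
  T = 336.6 K: K = (3.431, 0.252), RR gives ψ = 0.099, H_out = 3.791 kJ/mol
  T = 340.1 K: K = (3.614, 0.265), RR gives ψ = 0.127, H_out = 5.118 kJ/mol
  T = 341.9 K: K = (3.710, 0.272), RR gives ψ = 0.140, H_out = 5.778 kJ/mol
Linear interpolation between T = 341.9 (H_out = 5.778) and T = 343.7 (H_out = 6.424) on hF = 5.781 gives T ≈ 341.9 K, at which ψ = 0.14.

T = 341.9 K, V/F = 0.14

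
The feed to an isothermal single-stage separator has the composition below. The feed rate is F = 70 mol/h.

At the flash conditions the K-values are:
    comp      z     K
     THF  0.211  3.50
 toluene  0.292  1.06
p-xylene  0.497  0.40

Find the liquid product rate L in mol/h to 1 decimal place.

L = 53.3 mol/h

Material balance + equilibrium reduce to Σ zᵢ(Kᵢ−1)/(1+β(Kᵢ−1)) = 0.
Check two-phase: ΣzᵢKᵢ = 1.247 > 1 and Σzᵢ/Kᵢ = 1.578 > 1, so g(0) = 0.247 > 0 and g(1) = -0.578 < 0.
Newton iteration, β⁰ = 0.67:
  β = 0.670: g = -0.2846, g' = -0.686 → β = 0.255
  β = 0.255: g = -0.0126, g' = -0.742 → β = 0.238
Converged at β = 0.238.
Then V = β·F = 0.2382·70 = 16.7 mol/h and L = F − V = 53.3 mol/h.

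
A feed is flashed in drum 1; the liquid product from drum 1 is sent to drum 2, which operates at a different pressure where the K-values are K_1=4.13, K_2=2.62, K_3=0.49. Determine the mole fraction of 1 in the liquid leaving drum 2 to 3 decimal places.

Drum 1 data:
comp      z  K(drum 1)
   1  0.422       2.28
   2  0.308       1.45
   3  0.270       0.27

x_1 (drum 2) = 0.073

Drum 1:
Newton iteration, ψ₁⁰ = 0.5:
  ψ₁ = 0.500: g = 0.1321, g' = -0.655 → ψ₁ = 0.702
  ψ₁ = 0.702: g = -0.0141, g' = -0.832 → ψ₁ = 0.685
  ψ₁ = 0.685: g = -0.0002, g' = -0.808 → ψ₁ = 0.684
Converged at ψ₁ = 0.684.
Drum-1 compositions:
  1: x = 0.225, y = 0.513
  2: x = 0.235, y = 0.341
  3: x = 0.540, y = 0.146
Drum-2 feed = drum-1 liquid: z₂ = (0.2249, 0.2355, 0.5396).
Drum 2:
Rachford–Rice: g(ψ₂) = Σ zᵢ(Kᵢ−1)/(1+ψ₂(Kᵢ−1)) = 0.
Check two-phase: ΣzᵢKᵢ = 1.810 > 1 and Σzᵢ/Kᵢ = 1.246 > 1, so g(0) = 0.810 > 0 and g(1) = -0.246 < 0.
Newton iteration, ψ₂⁰ = 0.5:
  ψ₂ = 0.500: g = 0.1159, g' = -0.776 → ψ₂ = 0.649
  ψ₂ = 0.649: g = 0.0067, g' = -0.700 → ψ₂ = 0.659
Converged at ψ₂ = 0.659.
  1: x = 0.073, y = 0.303
  2: x = 0.114, y = 0.298
  3: x = 0.813, y = 0.398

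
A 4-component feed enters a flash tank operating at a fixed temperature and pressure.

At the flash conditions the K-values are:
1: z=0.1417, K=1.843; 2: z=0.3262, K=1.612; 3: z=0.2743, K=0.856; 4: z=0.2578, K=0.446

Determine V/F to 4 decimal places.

V/F = 0.4885

Iterate (Newton) starting at V/F = 0.51:
  V/F = 0.5100: g = -0.00601, g' = -0.2806 → V/F = 0.4886
  V/F = 0.4886: g = -0.00003, g' = -0.2783 → V/F = 0.4885
Converged at V/F = 0.4885.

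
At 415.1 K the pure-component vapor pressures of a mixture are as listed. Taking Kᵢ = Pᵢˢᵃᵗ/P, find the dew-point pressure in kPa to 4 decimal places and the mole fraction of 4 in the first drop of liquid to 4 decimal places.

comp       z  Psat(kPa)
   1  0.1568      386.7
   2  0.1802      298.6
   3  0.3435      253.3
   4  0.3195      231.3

Pdew = 266.9238 kPa, x_4 = 0.3687

At the dew point ψ → 1, so Σzᵢ/Kᵢ = 1 with Kᵢ = Pᵢˢᵃᵗ/P ⇒ 1/P = Σzᵢ/Pᵢˢᵃᵗ.
1/P = 0.1568/386.7 + 0.1802/298.6 + 0.3435/253.3 + 0.3195/231.3 = 0.0037464 ⇒ P = 266.9238 kPa
xᵢ = zᵢP/Pᵢˢᵃᵗ ⇒ x_4 = 0.3195·266.9238/231.3 = 0.3687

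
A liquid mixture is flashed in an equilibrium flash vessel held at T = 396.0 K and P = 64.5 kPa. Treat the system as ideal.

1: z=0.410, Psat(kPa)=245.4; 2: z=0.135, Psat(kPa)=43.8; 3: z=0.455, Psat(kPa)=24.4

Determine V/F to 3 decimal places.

Raoult's law: Kᵢ = Pᵢˢᵃᵗ/P = Pᵢˢᵃᵗ/64.5.
  K_1 = 245.4/64.5 = 3.80465, K_2 = 43.8/64.5 = 0.67907, K_3 = 24.4/64.5 = 0.37829
Newton iteration, V/F⁰ = 0.61:
  V/F = 0.610: g = -0.0854, g' = -0.917 → V/F = 0.517
  V/F = 0.517: g = 0.0007, g' = -0.939 → V/F = 0.518
Converged at V/F = 0.518.

V/F = 0.518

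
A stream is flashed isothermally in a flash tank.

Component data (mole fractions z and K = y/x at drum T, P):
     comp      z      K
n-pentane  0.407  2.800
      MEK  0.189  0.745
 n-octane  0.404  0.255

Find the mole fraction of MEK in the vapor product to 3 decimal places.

Material balance + equilibrium reduce to Σ zᵢ(Kᵢ−1)/(1+V/F(Kᵢ−1)) = 0.
Check two-phase: ΣzᵢKᵢ = 1.383 > 1 and Σzᵢ/Kᵢ = 1.983 > 1, so g(0) = 0.383 > 0 and g(1) = -0.983 < 0.
Iterate (Newton) starting at V/F = 0.41:
  V/F = 0.410: g = -0.0656, g' = -0.917 → V/F = 0.338
  V/F = 0.338: g = 0.0001, g' = -0.925 → V/F = 0.339
Converged at V/F = 0.339.
Compositions from xᵢ = zᵢ/(1+V/F(Kᵢ−1)), yᵢ = Kᵢxᵢ:
  n-pentane: x = 0.253, y = 0.708
  MEK: x = 0.207, y = 0.154
  n-octane: x = 0.540, y = 0.138

y_MEK = 0.154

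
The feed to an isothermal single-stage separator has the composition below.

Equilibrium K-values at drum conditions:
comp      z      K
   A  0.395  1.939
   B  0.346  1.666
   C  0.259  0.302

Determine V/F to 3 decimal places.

V/F = 0.739

Material balance + equilibrium reduce to Σ zᵢ(Kᵢ−1)/(1+V/F(Kᵢ−1)) = 0.
Check two-phase: ΣzᵢKᵢ = 1.421 > 1 and Σzᵢ/Kᵢ = 1.269 > 1, so g(0) = 0.421 > 0 and g(1) = -0.269 < 0.
Iterate (Newton) starting at V/F = 0.5:
  V/F = 0.500: g = 0.1476, g' = -0.545 → V/F = 0.771
  V/F = 0.771: g = -0.0237, g' = -0.775 → V/F = 0.740
  V/F = 0.740: g = -0.0007, g' = -0.730 → V/F = 0.739
Converged at V/F = 0.739.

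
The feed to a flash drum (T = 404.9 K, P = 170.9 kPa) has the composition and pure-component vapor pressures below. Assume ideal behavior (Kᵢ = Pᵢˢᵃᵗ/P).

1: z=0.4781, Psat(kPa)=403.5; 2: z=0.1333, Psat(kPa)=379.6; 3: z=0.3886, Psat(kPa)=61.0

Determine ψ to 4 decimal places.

ψ = 0.6584

Raoult's law: Kᵢ = Pᵢˢᵃᵗ/P = Pᵢˢᵃᵗ/170.9.
  K_1 = 403.5/170.9 = 2.361030, K_2 = 379.6/170.9 = 2.221182, K_3 = 61.0/170.9 = 0.356934
Material balance + equilibrium reduce to Σ zᵢ(Kᵢ−1)/(1+ψ(Kᵢ−1)) = 0.
Feasibility: ΣzᵢKᵢ = 1.5636, Σzᵢ/Kᵢ = 1.3512 — both > 1, two phases present.
Newton iteration, ψ⁰ = 0.34:
  ψ = 0.3400: g = 0.24006, g' = -0.7764 → ψ = 0.6492
  ψ = 0.6492: g = 0.00728, g' = -0.7850 → ψ = 0.6585
  ψ = 0.6585: g = -0.00003, g' = -0.7908 → ψ = 0.6584
Converged at ψ = 0.6584.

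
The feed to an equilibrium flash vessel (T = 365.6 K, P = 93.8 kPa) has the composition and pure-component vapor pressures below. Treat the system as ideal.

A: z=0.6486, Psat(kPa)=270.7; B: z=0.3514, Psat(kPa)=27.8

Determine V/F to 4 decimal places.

Raoult's law: Kᵢ = Pᵢˢᵃᵗ/P = Pᵢˢᵃᵗ/93.8.
  K_A = 270.7/93.8 = 2.885928, K_B = 27.8/93.8 = 0.296375
Rachford–Rice: g(V/F) = Σ zᵢ(Kᵢ−1)/(1+V/F(Kᵢ−1)) = 0.
g(0) = ΣzᵢKᵢ − 1 = 0.9760 and g(1) = 1 − Σzᵢ/Kᵢ = -0.4104, so a root lies in (0, 1).
Binary case is linear: z₁(K₁−1)(1+V/F(K₂−1)) + z₂(K₂−1)(1+V/F(K₁−1)) = 0
⇒ V/F = [z₁(K₁−1)+z₂(K₂−1)] / [−(K₁−1)(K₂−1)] = 0.97596/1.32699 = 0.7355

V/F = 0.7355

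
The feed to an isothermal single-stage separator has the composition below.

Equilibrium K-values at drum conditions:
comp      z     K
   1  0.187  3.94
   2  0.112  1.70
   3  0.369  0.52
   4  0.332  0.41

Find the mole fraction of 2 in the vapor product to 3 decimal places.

y_2 = 0.167

Rachford–Rice: g(V/F) = Σ zᵢ(Kᵢ−1)/(1+V/F(Kᵢ−1)) = 0.
g(0) = ΣzᵢKᵢ − 1 = 0.255 and g(1) = 1 − Σzᵢ/Kᵢ = -0.633, so a root lies in (0, 1).
Newton–Raphson from V/F = 0.5:
  V/F = 0.500: g = -0.2302, g' = -0.675 → V/F = 0.159
  V/F = 0.159: g = 0.0375, g' = -1.036 → V/F = 0.195
  V/F = 0.195: g = 0.0017, g' = -0.947 → V/F = 0.197
Converged at V/F = 0.197.
Compositions from xᵢ = zᵢ/(1+V/F(Kᵢ−1)), yᵢ = Kᵢxᵢ:
  1: x = 0.118, y = 0.467
  2: x = 0.098, y = 0.167
  3: x = 0.407, y = 0.212
  4: x = 0.376, y = 0.154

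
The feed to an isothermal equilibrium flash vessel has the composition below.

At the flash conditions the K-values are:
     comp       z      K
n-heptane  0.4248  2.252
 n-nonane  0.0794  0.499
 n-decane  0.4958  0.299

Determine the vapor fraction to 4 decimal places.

ψ = 0.1706

Let ψ = V/F and solve Σ zᵢ(Kᵢ−1)/(1+ψ(Kᵢ−1)) = 0.
Feasibility: ΣzᵢKᵢ = 1.1445, Σzᵢ/Kᵢ = 2.0059 — both > 1, two phases present.
Iterate (Newton) starting at ψ = 0.5:
  ψ = 0.5000: g = -0.26110, g' = -0.8649 → ψ = 0.1981
  ψ = 0.1981: g = -0.02162, g' = -0.7806 → ψ = 0.1704
  ψ = 0.1704: g = 0.00013, g' = -0.7903 → ψ = 0.1706
Converged at ψ = 0.1706.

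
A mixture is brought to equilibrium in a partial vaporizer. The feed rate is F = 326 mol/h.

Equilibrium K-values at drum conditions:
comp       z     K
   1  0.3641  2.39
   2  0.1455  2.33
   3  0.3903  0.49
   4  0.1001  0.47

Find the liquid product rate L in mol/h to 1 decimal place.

L = 119.4 mol/h

Let β = V/F and solve Σ zᵢ(Kᵢ−1)/(1+β(Kᵢ−1)) = 0.
g(0) = ΣzᵢKᵢ − 1 = 0.4475 and g(1) = 1 − Σzᵢ/Kᵢ = -0.2243, so a root lies in (0, 1).
Newton iteration, β⁰ = 0.66:
  β = 0.6600: g = -0.01464, g' = -0.5615 → β = 0.6339
Converged at β = 0.6339.
Then V = β·F = 0.6339·326 = 206.6 mol/h and L = F − V = 119.4 mol/h.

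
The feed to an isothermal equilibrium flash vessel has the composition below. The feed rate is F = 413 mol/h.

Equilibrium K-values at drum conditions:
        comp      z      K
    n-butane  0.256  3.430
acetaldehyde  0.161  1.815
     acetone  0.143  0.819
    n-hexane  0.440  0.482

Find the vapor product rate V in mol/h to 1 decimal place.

Iterate (Newton) starting at V/F = 0.46:
  V/F = 0.460: g = 0.0617, g' = -0.603 → V/F = 0.562
  V/F = 0.562: g = 0.0024, g' = -0.561 → V/F = 0.567
Converged at V/F = 0.567.
Then V = V/F·F = 0.5667·413 = 234.0 mol/h and L = F − V = 179.0 mol/h.

V = 234.0 mol/h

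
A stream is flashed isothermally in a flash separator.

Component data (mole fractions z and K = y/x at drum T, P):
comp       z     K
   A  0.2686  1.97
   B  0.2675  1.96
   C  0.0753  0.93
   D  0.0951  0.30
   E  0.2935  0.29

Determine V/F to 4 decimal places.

V/F = 0.3753

Newton iteration, V/F⁰ = 0.5:
  V/F = 0.5000: g = -0.08199, g' = -0.6935 → V/F = 0.3818
  V/F = 0.3818: g = -0.00408, g' = -0.6322 → V/F = 0.3753
Converged at V/F = 0.3753.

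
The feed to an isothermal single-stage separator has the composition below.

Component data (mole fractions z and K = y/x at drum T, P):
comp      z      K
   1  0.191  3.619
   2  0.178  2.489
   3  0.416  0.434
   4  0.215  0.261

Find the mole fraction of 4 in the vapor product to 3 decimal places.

y_4 = 0.070

Let ψ = V/F and solve Σ zᵢ(Kᵢ−1)/(1+ψ(Kᵢ−1)) = 0.
g(0) = ΣzᵢKᵢ − 1 = 0.371 and g(1) = 1 − Σzᵢ/Kᵢ = -0.907, so a root lies in (0, 1).
Iterate (Newton) starting at ψ = 0.35:
  ψ = 0.350: g = -0.0727, g' = -0.948 → ψ = 0.273
  ψ = 0.273: g = 0.0023, g' = -1.015 → ψ = 0.276
Converged at ψ = 0.276.
Compositions from xᵢ = zᵢ/(1+ψ(Kᵢ−1)), yᵢ = Kᵢxᵢ:
  1: x = 0.111, y = 0.401
  2: x = 0.126, y = 0.314
  3: x = 0.493, y = 0.214
  4: x = 0.270, y = 0.070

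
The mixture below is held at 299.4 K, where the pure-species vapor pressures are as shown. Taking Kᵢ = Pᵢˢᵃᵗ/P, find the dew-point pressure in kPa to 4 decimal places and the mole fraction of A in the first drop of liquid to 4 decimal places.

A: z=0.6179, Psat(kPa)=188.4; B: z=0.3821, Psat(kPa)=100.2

At the dew point ψ → 1, so Σzᵢ/Kᵢ = 1 with Kᵢ = Pᵢˢᵃᵗ/P ⇒ 1/P = Σzᵢ/Pᵢˢᵃᵗ.
1/P = 0.6179/188.4 + 0.3821/100.2 = 0.0070931 ⇒ P = 140.9821 kPa
xᵢ = zᵢP/Pᵢˢᵃᵗ ⇒ x_A = 0.6179·140.9821/188.4 = 0.4624

Pdew = 140.9821 kPa, x_A = 0.4624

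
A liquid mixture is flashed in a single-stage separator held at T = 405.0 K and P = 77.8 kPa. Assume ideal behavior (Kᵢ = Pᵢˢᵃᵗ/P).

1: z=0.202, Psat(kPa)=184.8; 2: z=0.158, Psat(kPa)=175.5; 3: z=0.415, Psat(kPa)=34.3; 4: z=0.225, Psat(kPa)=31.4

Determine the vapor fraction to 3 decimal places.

Raoult's law: Kᵢ = Pᵢˢᵃᵗ/P = Pᵢˢᵃᵗ/77.8.
  K_1 = 184.8/77.8 = 2.37532, K_2 = 175.5/77.8 = 2.25578, K_3 = 34.3/77.8 = 0.44087, K_4 = 31.4/77.8 = 0.40360
Iterate (Newton) starting at ψ = 0.51:
  ψ = 0.510: g = -0.2332, g' = -0.644 → ψ = 0.148
  ψ = 0.148: g = -0.0018, g' = -0.692 → ψ = 0.145
Converged at ψ = 0.145.

ψ = 0.145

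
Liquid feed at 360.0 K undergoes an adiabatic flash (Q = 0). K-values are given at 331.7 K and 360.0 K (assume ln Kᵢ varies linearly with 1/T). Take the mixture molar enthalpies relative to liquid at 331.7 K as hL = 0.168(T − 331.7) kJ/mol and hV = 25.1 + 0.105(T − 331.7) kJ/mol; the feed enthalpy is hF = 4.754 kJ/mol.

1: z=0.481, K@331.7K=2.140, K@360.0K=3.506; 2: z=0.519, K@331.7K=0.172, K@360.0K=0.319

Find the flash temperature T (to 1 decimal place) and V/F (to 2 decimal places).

Adiabatic flash: solve Rachford–Rice at each trial T, then check hF = ψ·hV(T) + (1−ψ)·hL(T).
  T = 331.7 K: K = (2.140, 0.172), RR gives ψ = 0.126, H_out = 3.154 kJ/mol
  T = 360.0 K: K = (3.506, 0.319), RR gives ψ = 0.499, H_out = 16.395 kJ/mol
  T = 345.9 K: K = (2.769, 0.237), RR gives ψ = 0.337, H_out = 10.554 kJ/mol
  T = 338.8 K: K = (2.441, 0.203), RR gives ψ = 0.243, H_out = 7.188 kJ/mol
  T = 335.2 K: K = (2.285, 0.187), RR gives ψ = 0.188, H_out = 5.254 kJ/mol
  T = 333.4 K: K = (2.210, 0.179), RR gives ψ = 0.157, H_out = 4.205 kJ/mol
Linear interpolation between T = 333.4 (H_out = 4.205) and T = 335.2 (H_out = 5.254) on hF = 4.754 gives T ≈ 334.3 K, at which ψ = 0.17.

T = 334.3 K, V/F = 0.17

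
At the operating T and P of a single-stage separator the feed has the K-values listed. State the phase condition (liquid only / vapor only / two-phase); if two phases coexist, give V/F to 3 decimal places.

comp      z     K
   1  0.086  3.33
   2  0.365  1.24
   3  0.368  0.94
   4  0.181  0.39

ΣzᵢKᵢ = 1.155; Σzᵢ/Kᵢ = 1.176.
Both exceed 1, so a two-phase solution exists.
Newton–Raphson from ψ = 0.5:
  ψ = 0.500: g = -0.0109, g' = -0.257 → ψ = 0.458
Converged at ψ = 0.458.

two-phase, V/F = 0.458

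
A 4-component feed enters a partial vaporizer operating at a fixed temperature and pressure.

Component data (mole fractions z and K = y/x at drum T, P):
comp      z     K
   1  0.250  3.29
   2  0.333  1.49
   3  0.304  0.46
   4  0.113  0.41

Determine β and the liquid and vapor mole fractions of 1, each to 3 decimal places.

Rachford–Rice: g(β) = Σ zᵢ(Kᵢ−1)/(1+β(Kᵢ−1)) = 0.
g(0) = ΣzᵢKᵢ − 1 = 0.505 and g(1) = 1 − Σzᵢ/Kᵢ = -0.236, so a root lies in (0, 1).
Newton–Raphson from β = 0.6:
  β = 0.600: g = 0.0212, g' = -0.569 → β = 0.637
Converged at β = 0.637.
Compositions from xᵢ = zᵢ/(1+β(Kᵢ−1)), yᵢ = Kᵢxᵢ:
  1: x = 0.102, y = 0.334
  2: x = 0.254, y = 0.378
  3: x = 0.464, y = 0.213
  4: x = 0.181, y = 0.074

β = 0.637, x_1 = 0.102, y_1 = 0.334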